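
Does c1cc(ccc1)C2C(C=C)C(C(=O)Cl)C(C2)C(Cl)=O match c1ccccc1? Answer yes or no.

Yes

The pattern c1ccccc1 describes six aromatic carbons in a ring — a benzene ring.
The molecule carries a phenyl ring, whose atoms satisfy every constraint of the query, so the pattern matches.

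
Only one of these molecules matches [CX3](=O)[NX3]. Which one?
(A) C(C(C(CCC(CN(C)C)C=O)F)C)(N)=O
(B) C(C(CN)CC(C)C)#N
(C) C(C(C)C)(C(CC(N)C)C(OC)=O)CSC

A

[CX3](=O)[NX3] describes a carbonyl carbon bonded to a trivalent nitrogen (an amide).
(A) contains a primary amide (-C(=O)NH2), which satisfies every atom and bond constraint.
(B) has a nitrile (-C#N) but the nitrile N is NX1 (triple-bonded), not NX3.
(C) has a primary amino group (-NH2) but the -NH2 is not attached to a carbonyl carbon.
So the answer is (A).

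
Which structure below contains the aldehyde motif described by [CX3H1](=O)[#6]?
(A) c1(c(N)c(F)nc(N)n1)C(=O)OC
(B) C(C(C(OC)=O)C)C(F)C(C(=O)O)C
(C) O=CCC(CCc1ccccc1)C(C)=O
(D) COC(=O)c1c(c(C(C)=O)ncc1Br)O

[CX3H1](=O)[#6] describes an sp2 carbon with one H, double-bonded to O and single-bonded to carbon (an aldehyde).
(A) has a methyl-ester group (-C(=O)OCH3) but the carbonyl carbon has H0, not H1.
(B) has a carboxylic acid group (-C(=O)OH) but the carbonyl carbon has H0 and is bonded to O, not H1.
(C) contains an aldehyde (-CHO), which satisfies every atom and bond constraint.
(D) has a methyl-ester group (-C(=O)OCH3) but the carbonyl carbon has H0, not H1.
So the answer is (C).

C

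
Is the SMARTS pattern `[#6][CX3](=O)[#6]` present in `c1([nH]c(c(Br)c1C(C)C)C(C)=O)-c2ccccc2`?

Yes

The pattern [#6][CX3](=O)[#6] describes a carbonyl carbon (no H) flanked by two carbons — a ketone.
The molecule carries an acetyl/ketone group (-C(=O)CH3), whose atoms satisfy every constraint of the query, so the pattern matches.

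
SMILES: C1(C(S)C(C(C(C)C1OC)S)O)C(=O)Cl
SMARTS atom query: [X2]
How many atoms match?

The query [X2] means: any atom with exactly two total connections (bonds + H).
Check the 15 heavy atoms by environment: 8× C (X4) → no; 2× S (X2) → match; 1× C (X3) → no; 1× O (X1) → no; 1× Cl (X1) → no; 2× O (X2) → match.
Summing the matching environments: 2 + 2 = 4 matching atoms.

4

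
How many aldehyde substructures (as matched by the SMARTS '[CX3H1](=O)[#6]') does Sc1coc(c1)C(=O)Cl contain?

[CX3H1](=O)[#6] is the SMARTS for an aldehyde: an sp2 carbon with one H, double-bonded to O and single-bonded to carbon.
No fragment in the molecule satisfies every constraint, giving 0 matches.

0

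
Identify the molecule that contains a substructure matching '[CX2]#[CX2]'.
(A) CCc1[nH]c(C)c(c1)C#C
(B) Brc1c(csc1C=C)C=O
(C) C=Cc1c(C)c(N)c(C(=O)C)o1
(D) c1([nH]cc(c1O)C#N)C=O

[CX2]#[CX2] describes a carbon-carbon triple bond (an alkyne).
(A) contains an ethynyl group (-C#CH), which satisfies every atom and bond constraint.
(B) has a vinyl group (-CH=CH2) but the C=C is a double bond; both carbons are CX3, not CX2.
(C) has a vinyl group (-CH=CH2) but the C=C is a double bond; both carbons are CX3, not CX2.
(D) has a nitrile (-C#N) but the triple bond is C#N, not C#C.
So the answer is (A).

A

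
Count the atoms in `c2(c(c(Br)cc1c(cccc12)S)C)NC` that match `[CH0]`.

0

Check the 15 heavy atoms by environment: 6× c (aromatic, H0) → no; 4× c (aromatic, H1) → no; 1× N (H1) → no; 2× C (H3) → no; 1× Br (H0) → no; 1× S (H1) → no.
No environment satisfies the query, so 0 matching atoms.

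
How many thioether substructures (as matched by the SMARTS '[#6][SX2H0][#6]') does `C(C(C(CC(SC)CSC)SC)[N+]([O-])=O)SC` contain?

4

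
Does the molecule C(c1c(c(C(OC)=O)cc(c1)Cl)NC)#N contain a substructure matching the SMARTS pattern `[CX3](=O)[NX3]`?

The pattern [CX3](=O)[NX3] describes a carbonyl carbon bonded to a trivalent nitrogen — an amide.
The closest candidate here is a nitrile (-C#N), but the nitrile N is NX1 (triple-bonded), not NX3. No other fragment satisfies the full query, so there is no match.

No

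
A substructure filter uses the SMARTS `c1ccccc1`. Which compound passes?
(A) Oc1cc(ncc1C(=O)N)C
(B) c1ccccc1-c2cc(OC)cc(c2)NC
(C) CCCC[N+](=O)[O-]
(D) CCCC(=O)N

B

c1ccccc1 describes six aromatic carbons in a ring (a benzene ring).
(A) has a methyl group (-CH3) but no six-membered all-carbon aromatic ring is present.
(B) contains a phenyl ring, which satisfies every atom and bond constraint.
(C) has a methyl group (-CH3) but no six-membered all-carbon aromatic ring is present.
(D) has a methyl group (-CH3) but no six-membered all-carbon aromatic ring is present.
So the answer is (B).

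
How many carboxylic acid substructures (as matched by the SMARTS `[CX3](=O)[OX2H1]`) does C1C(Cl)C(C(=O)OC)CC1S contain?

0

[CX3](=O)[OX2H1] is the SMARTS for a carboxylic acid: an sp2 carbon double-bonded to O and single-bonded to an -OH oxygen.
The molecule has a methyl-ester group (-C(=O)OCH3), but the singly-bonded O has no H (OX2H0, not OX2H1); nothing else fits, so there are 0 matches.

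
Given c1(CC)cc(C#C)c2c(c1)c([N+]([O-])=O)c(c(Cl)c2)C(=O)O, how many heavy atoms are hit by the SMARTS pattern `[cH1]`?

3

The query [cH1] means: aromatic carbon bearing exactly one hydrogen.
Check the 21 heavy atoms by environment: 7× c (aromatic, H0) → no; 3× c (aromatic, H1) → match; 1× N (charge +1, H0) → no; 1× O (charge -1, H0) → no; 2× O (H0) → no; 2× C (H0) → no; 1× O (H1) → no; 1× C (H1) → no; 1× Cl (H0) → no; 1× C (H2) → no; 1× C (H3) → no.
That gives 3 matching atoms.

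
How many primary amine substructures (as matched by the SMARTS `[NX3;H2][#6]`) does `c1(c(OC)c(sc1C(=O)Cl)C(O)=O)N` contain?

1

[NX3;H2][#6] is the SMARTS for a primary amine: a trivalent nitrogen with two H attached to carbon.
Exactly one fragment in the molecule meets all constraints, giving 1 match.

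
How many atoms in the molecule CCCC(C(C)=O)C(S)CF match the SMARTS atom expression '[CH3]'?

Check the 11 heavy atoms by environment: 3× C (H2) → no; 2× C (H1) → no; 1× S (H1) → no; 1× C (H0) → no; 1× O (H0) → no; 2× C (H3) → match; 1× F (H0) → no.
That gives 2 matching atoms.

2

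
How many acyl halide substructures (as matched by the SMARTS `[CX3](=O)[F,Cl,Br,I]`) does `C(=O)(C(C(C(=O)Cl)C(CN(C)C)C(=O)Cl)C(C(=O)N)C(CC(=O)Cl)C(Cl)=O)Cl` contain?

5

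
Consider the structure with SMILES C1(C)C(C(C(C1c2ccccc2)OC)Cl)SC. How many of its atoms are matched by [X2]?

2

Check the 17 heavy atoms by environment: 8× C (X4) → no; 1× S (X2) → match; 6× c (aromatic, X3) → no; 1× Cl (X1) → no; 1× O (X2) → match.
Summing the matching environments: 1 + 1 = 2 matching atoms.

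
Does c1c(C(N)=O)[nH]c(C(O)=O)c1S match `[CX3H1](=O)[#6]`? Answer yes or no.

The pattern [CX3H1](=O)[#6] describes an sp2 carbon with one H, double-bonded to O and single-bonded to carbon — an aldehyde.
The closest candidate here is a carboxylic acid group (-C(=O)OH), but the carbonyl carbon has H0 and is bonded to O, not H1. No other fragment satisfies the full query, so there is no match.

No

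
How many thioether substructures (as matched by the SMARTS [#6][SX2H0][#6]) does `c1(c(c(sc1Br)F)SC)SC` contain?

2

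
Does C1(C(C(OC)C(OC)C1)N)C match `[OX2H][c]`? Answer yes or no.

No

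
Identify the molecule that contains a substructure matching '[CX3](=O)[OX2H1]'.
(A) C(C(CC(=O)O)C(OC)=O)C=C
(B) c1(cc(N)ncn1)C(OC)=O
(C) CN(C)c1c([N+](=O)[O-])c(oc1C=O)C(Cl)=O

A

[CX3](=O)[OX2H1] describes an sp2 carbon double-bonded to O and single-bonded to an -OH oxygen (a carboxylic acid).
(A) contains a carboxylic acid group (-C(=O)OH), which satisfies every atom and bond constraint.
(B) has a methyl-ester group (-C(=O)OCH3) but the singly-bonded O has no H (OX2H0, not OX2H1).
(C) has an acyl chloride (-C(=O)Cl) but the carbonyl is bonded to Cl, not to an -OH oxygen.
So the answer is (A).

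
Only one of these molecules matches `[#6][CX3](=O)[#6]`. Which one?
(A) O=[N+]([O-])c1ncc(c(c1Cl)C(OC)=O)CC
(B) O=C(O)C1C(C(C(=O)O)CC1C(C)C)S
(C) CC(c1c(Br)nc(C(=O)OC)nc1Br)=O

C

[#6][CX3](=O)[#6] describes a carbonyl carbon (no H) flanked by two carbons (a ketone).
(A) has a methyl-ester group (-C(=O)OCH3) but one neighbour of the carbonyl carbon is O, not C.
(B) has a carboxylic acid group (-C(=O)OH) but one neighbour of the carbonyl carbon is O, not C.
(C) contains an acetyl/ketone group (-C(=O)CH3), which satisfies every atom and bond constraint.
So the answer is (C).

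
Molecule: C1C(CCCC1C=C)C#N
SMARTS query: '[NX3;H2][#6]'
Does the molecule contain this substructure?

The pattern [NX3;H2][#6] describes a trivalent nitrogen with two H attached to carbon — a primary amine.
The closest candidate here is a nitrile (-C#N), but the nitrogen is NX1 (triple-bonded), not NX3 with two H. No other fragment satisfies the full query, so there is no match.

No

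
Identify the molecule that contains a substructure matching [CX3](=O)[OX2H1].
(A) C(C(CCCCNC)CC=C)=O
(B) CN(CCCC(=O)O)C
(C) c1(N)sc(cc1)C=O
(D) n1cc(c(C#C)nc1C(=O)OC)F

B

[CX3](=O)[OX2H1] describes an sp2 carbon double-bonded to O and single-bonded to an -OH oxygen (a carboxylic acid).
(A) has an aldehyde (-CHO) but there is no singly-bonded oxygen on the carbonyl carbon.
(B) contains a carboxylic acid group (-C(=O)OH), which satisfies every atom and bond constraint.
(C) has an aldehyde (-CHO) but there is no singly-bonded oxygen on the carbonyl carbon.
(D) has a methyl-ester group (-C(=O)OCH3) but the singly-bonded O has no H (OX2H0, not OX2H1).
So the answer is (B).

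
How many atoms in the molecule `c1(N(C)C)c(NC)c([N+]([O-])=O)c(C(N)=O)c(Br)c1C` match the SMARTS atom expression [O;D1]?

3

The query [O;D1] means: aliphatic oxygen bonded to exactly one heavy atom.
Check the 19 heavy atoms by environment: 6× c (aromatic, D3) → no; 1× N (D2) → no; 4× C (D1) → no; 1× Br (D1) → no; 1× N (charge +1, D3) → no; 1× O (charge -1, D1) → match; 2× O (D1) → match; 1× N (D3) → no; 1× C (D3) → no; 1× N (D1) → no.
Summing the matching environments: 1 + 2 = 3 matching atoms.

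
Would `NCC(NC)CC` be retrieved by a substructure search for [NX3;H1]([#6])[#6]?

The pattern [NX3;H1]([#6])[#6] describes a trivalent nitrogen with one H, bonded to two carbons — a secondary amine.
The molecule carries an N-methylamino group (-NHCH3), whose atoms satisfy every constraint of the query, so the pattern matches.

Yes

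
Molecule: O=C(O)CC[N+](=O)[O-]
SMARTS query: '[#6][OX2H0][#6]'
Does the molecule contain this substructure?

The pattern [#6][OX2H0][#6] describes an aliphatic oxygen bridging two carbons with no H on the oxygen — an ether.
The closest candidate here is a carboxylic acid group (-C(=O)OH), but the -OH oxygen has H1; the =O is OX1, not OX2. No other fragment satisfies the full query, so there is no match.

No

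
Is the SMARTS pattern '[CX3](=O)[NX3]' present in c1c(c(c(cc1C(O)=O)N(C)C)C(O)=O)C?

No

The pattern [CX3](=O)[NX3] describes a carbonyl carbon bonded to a trivalent nitrogen — an amide.
The closest candidate here is a carboxylic acid group (-C(=O)OH), but the carbonyl is bonded to O, not to an NX3 nitrogen. No other fragment satisfies the full query, so there is no match.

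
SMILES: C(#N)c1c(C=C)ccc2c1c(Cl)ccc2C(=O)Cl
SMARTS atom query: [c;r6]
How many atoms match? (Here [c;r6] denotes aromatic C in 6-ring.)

The query [c;r6] means: aromatic carbon that belongs to a six-membered ring.
Check the 18 heavy atoms by environment: 10× c (aromatic, in 6-ring) → match; 4× C (acyclic) → no; 1× N (acyclic) → no; 1× O (acyclic) → no; 2× Cl (acyclic) → no.
That gives 10 matching atoms.

10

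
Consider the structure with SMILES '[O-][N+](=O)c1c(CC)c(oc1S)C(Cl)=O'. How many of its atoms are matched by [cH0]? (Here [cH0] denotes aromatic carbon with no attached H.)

Check the 14 heavy atoms by environment: 1× o (aromatic, H0) → no; 4× c (aromatic, H0) → match; 1× N (charge +1, H0) → no; 1× O (charge -1, H0) → no; 2× O (H0) → no; 1× C (H0) → no; 1× Cl (H0) → no; 1× C (H2) → no; 1× C (H3) → no; 1× S (H1) → no.
That gives 4 matching atoms.

4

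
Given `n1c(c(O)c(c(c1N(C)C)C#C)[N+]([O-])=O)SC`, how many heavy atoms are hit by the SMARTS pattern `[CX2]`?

2

The query [CX2] means: C with X2: aliphatic carbon with exactly 2 total connections.
Check the 17 heavy atoms by environment: 1× n (aromatic, X2) → no; 5× c (aromatic, X3) → no; 2× C (X2) → match; 1× S (X2) → no; 3× C (X4) → no; 1× N (charge +1, X3) → no; 1× O (charge -1, X1) → no; 1× O (X1) → no; 1× N (X3) → no; 1× O (X2) → no.
That gives 2 matching atoms.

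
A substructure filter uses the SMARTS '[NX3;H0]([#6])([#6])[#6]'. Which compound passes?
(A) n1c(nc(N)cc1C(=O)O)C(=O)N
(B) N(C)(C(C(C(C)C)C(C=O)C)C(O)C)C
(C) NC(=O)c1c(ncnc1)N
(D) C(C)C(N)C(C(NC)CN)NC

[NX3;H0]([#6])([#6])[#6] describes a trivalent nitrogen with no H, bonded to three carbons (a tertiary amine).
(A) has a primary amide (-C(=O)NH2) but the amide nitrogen has H2 and only one carbon neighbour.
(B) contains a dimethylamino group (-N(CH3)2), which satisfies every atom and bond constraint.
(C) has a primary amide (-C(=O)NH2) but the amide nitrogen has H2 and only one carbon neighbour.
(D) has a primary amino group (-NH2) but the nitrogen has H2, not H0 with three carbons.
So the answer is (B).

B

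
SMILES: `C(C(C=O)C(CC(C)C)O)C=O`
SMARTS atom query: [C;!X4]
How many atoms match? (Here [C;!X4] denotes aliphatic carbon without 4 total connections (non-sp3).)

2

The query [C;!X4] means: aliphatic carbon that does not have four total connections.
Check the 12 heavy atoms by environment: 7× C (X4) → no; 2× C (X3) → match; 2× O (X1) → no; 1× O (X2) → no.
That gives 2 matching atoms.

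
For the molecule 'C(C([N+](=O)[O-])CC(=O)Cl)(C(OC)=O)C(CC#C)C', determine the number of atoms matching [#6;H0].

Check the 18 heavy atoms by environment: 2× C (H2) → no; 4× C (H1) → no; 1× N (charge +1, H0) → no; 1× O (charge -1, H0) → no; 4× O (H0) → no; 3× C (H0) → match; 1× Cl (H0) → no; 2× C (H3) → no.
That gives 3 matching atoms.

3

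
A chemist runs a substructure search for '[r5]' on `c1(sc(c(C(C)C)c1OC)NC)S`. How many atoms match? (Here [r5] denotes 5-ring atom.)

The query [r5] means: r5 matches atoms in a five-membered ring.
Check the 13 heavy atoms by environment: 1× s (aromatic, in 5-ring) → match; 4× c (aromatic, in 5-ring) → match; 1× N (acyclic) → no; 5× C (acyclic) → no; 1× O (acyclic) → no; 1× S (acyclic) → no.
Summing the matching environments: 1 + 4 = 5 matching atoms.

5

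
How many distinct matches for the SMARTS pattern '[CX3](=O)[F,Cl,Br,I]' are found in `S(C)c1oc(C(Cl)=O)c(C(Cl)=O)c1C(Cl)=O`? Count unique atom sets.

[CX3](=O)[F,Cl,Br,I] is the SMARTS for an acyl halide: a carbonyl carbon bonded to a halogen.
The molecule carries 3 separate instances of an acyl chloride (-C(=O)Cl) meeting every constraint; each maps to a distinct set of atoms, giving 3 matches.

3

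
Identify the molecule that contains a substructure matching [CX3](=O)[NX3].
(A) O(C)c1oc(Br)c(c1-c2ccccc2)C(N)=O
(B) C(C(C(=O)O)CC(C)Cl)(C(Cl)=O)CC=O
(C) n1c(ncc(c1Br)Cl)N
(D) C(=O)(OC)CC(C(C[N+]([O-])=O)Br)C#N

A

[CX3](=O)[NX3] describes a carbonyl carbon bonded to a trivalent nitrogen (an amide).
(A) contains a primary amide (-C(=O)NH2), which satisfies every atom and bond constraint.
(B) has a carboxylic acid group (-C(=O)OH) but the carbonyl is bonded to O, not to an NX3 nitrogen.
(C) has a primary amino group (-NH2) but the -NH2 is not attached to a carbonyl carbon.
(D) has a methyl-ester group (-C(=O)OCH3) but the carbonyl is bonded to O, not to an NX3 nitrogen.
So the answer is (A).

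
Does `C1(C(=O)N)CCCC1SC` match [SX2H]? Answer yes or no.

The pattern [SX2H] describes an aliphatic sulfur with two connections, one being H — a thiol.
The closest candidate here is a methylthio ether (-SCH3), but the sulfur has H0 (bonded to two carbons), not H1. No other fragment satisfies the full query, so there is no match.

No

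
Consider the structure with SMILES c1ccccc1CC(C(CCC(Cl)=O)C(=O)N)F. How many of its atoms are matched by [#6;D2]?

8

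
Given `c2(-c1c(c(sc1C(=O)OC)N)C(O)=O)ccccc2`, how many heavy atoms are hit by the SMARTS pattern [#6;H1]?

5

The query [#6;H1] means: any carbon bearing exactly one hydrogen.
Check the 19 heavy atoms by environment: 1× s (aromatic, H0) → no; 5× c (aromatic, H0) → no; 2× C (H0) → no; 3× O (H0) → no; 1× O (H1) → no; 1× C (H3) → no; 5× c (aromatic, H1) → match; 1× N (H2) → no.
That gives 5 matching atoms.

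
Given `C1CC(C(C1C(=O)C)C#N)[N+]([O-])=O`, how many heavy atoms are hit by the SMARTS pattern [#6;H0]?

Check the 13 heavy atoms by environment: 3× C (H1) → no; 2× C (H2) → no; 2× C (H0) → match; 2× O (H0) → no; 1× C (H3) → no; 1× N (charge +1, H0) → no; 1× O (charge -1, H0) → no; 1× N (H0) → no.
That gives 2 matching atoms.

2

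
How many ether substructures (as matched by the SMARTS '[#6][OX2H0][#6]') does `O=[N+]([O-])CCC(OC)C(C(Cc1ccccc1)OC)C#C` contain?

[#6][OX2H0][#6] is the SMARTS for an ether: an aliphatic oxygen bridging two carbons with no H on the oxygen.
The molecule carries 2 separate instances of a methoxy ether (-OCH3) meeting every constraint; each maps to a distinct set of atoms, giving 2 matches.

2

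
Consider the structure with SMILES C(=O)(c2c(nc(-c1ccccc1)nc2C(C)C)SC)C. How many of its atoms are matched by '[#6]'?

16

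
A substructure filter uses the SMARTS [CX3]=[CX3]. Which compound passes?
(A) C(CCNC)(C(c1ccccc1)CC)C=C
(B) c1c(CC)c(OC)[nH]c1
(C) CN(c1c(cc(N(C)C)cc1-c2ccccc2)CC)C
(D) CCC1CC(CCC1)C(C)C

[CX3]=[CX3] describes a non-aromatic C=C double bond between two sp2 carbons (an alkene).
(A) contains a vinyl group (-CH=CH2), which satisfies every atom and bond constraint.
(B) has an ethyl group (-CH2CH3) but its C-C bond is a single bond between CX4 carbons, not CX3=CX3.
(C) has an ethyl group (-CH2CH3) but its C-C bond is a single bond between CX4 carbons, not CX3=CX3.
(D) has an ethyl group (-CH2CH3) but its C-C bond is a single bond between CX4 carbons, not CX3=CX3.
So the answer is (A).

A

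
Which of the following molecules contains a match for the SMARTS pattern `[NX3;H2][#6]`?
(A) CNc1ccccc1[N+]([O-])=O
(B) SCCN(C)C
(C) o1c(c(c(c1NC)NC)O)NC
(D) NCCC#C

D

[NX3;H2][#6] describes a trivalent nitrogen with two H attached to carbon (a primary amine).
(A) has a nitro group (-[N+](=O)[O-]) but the nitrogen is [N+] with no H, not NX3H2.
(B) has a dimethylamino group (-N(CH3)2) but the nitrogen has H0, not H2.
(C) has an N-methylamino group (-NHCH3) but the nitrogen bears two carbons and only one H (H1), not H2.
(D) contains a primary amino group (-NH2), which satisfies every atom and bond constraint.
So the answer is (D).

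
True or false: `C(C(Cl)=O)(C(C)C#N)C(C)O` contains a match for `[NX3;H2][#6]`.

False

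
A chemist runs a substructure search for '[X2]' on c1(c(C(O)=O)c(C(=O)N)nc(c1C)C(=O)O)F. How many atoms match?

3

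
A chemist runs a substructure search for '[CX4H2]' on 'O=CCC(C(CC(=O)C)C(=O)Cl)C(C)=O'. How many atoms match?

The query [CX4H2] means: sp3 carbon (X4) with exactly two hydrogens.
Check the 15 heavy atoms by environment: 2× C (H2, X4) → match; 2× C (H1, X4) → no; 1× C (H1, X3) → no; 4× O (H0, X1) → no; 3× C (H0, X3) → no; 2× C (H3, X4) → no; 1× Cl (H0, X1) → no.
That gives 2 matching atoms.

2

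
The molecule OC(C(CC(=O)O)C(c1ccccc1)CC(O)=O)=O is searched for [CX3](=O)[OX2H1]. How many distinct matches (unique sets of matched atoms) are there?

3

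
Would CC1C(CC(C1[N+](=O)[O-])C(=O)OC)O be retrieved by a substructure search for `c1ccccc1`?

No

The pattern c1ccccc1 describes six aromatic carbons in a ring — a benzene ring.
The closest candidate here is a methyl group (-CH3), but no six-membered all-carbon aromatic ring is present. No other fragment satisfies the full query, so there is no match.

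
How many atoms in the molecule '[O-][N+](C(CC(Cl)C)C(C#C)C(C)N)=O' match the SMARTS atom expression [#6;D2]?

2

Check the 14 heavy atoms by environment: 3× C (D1) → no; 4× C (D3) → no; 2× C (D2) → match; 1× N (charge +1, D3) → no; 1× O (charge -1, D1) → no; 1× O (D1) → no; 1× N (D1) → no; 1× Cl (D1) → no.
That gives 2 matching atoms.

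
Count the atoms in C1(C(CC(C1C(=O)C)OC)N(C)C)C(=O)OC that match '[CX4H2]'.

1

Check the 17 heavy atoms by environment: 4× C (H1, X4) → no; 1× C (H2, X4) → match; 2× C (H0, X3) → no; 2× O (H0, X1) → no; 5× C (H3, X4) → no; 1× N (H0, X3) → no; 2× O (H0, X2) → no.
That gives 1 matching atom.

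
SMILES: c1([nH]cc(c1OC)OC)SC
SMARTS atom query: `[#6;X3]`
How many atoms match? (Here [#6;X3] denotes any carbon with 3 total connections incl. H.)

4

The query [#6;X3] means: any carbon (aromatic or not) with three total connections.
Check the 11 heavy atoms by environment: 1× n (aromatic, X3) → no; 4× c (aromatic, X3) → match; 1× S (X2) → no; 3× C (X4) → no; 2× O (X2) → no.
That gives 4 matching atoms.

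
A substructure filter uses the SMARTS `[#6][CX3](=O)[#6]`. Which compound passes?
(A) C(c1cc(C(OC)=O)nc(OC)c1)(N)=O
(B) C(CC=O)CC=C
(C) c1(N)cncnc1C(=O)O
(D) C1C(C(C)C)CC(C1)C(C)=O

D

[#6][CX3](=O)[#6] describes a carbonyl carbon (no H) flanked by two carbons (a ketone).
(A) has a primary amide (-C(=O)NH2) but one neighbour of the carbonyl carbon is N, not C.
(B) has an aldehyde (-CHO) but the carbonyl carbon has H1, so it is not flanked by two carbons.
(C) has a carboxylic acid group (-C(=O)OH) but one neighbour of the carbonyl carbon is O, not C.
(D) contains an acetyl/ketone group (-C(=O)CH3), which satisfies every atom and bond constraint.
So the answer is (D).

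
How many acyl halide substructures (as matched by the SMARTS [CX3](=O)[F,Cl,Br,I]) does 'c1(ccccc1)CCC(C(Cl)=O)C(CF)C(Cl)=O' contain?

2

[CX3](=O)[F,Cl,Br,I] is the SMARTS for an acyl halide: a carbonyl carbon bonded to a halogen.
The molecule carries 2 separate instances of an acyl chloride (-C(=O)Cl) meeting every constraint; each maps to a distinct set of atoms, giving 2 matches.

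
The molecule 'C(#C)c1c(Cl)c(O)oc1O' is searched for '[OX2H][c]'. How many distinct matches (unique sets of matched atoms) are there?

[OX2H][c] is the SMARTS for a phenol: a hydroxyl oxygen attached to an aromatic carbon.
The molecule carries 2 separate instances of a hydroxyl group (-OH) meeting every constraint; each maps to a distinct set of atoms, giving 2 matches.

2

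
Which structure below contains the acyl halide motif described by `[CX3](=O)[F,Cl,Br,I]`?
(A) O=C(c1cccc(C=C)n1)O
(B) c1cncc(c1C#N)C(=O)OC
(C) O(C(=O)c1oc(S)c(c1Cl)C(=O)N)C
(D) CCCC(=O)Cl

[CX3](=O)[F,Cl,Br,I] describes a carbonyl carbon bonded to a halogen (an acyl halide).
(A) has a carboxylic acid group (-C(=O)OH) but the carbonyl is bonded to -OH, not to a halogen.
(B) has a methyl-ester group (-C(=O)OCH3) but the carbonyl is bonded to -O-C, not to a halogen.
(C) has a chloro substituent but the Cl is not on a carbonyl carbon.
(D) contains an acyl chloride (-C(=O)Cl), which satisfies every atom and bond constraint.
So the answer is (D).

D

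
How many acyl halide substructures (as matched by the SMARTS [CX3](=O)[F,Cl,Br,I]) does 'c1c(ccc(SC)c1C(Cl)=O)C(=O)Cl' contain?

2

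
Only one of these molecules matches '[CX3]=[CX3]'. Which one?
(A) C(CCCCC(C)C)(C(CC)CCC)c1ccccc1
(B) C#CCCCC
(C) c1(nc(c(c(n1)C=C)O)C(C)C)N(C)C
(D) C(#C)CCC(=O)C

[CX3]=[CX3] describes a non-aromatic C=C double bond between two sp2 carbons (an alkene).
(A) has an ethyl group (-CH2CH3) but its C-C bond is a single bond between CX4 carbons, not CX3=CX3.
(B) has an ethynyl group (-C#CH) but the C-C bond is a triple bond, not a double bond.
(C) contains a vinyl group (-CH=CH2), which satisfies every atom and bond constraint.
(D) has an ethynyl group (-C#CH) but the C-C bond is a triple bond, not a double bond.
So the answer is (C).

C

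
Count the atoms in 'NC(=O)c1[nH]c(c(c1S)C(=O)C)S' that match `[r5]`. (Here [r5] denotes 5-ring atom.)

5

The query [r5] means: r5 matches atoms in a five-membered ring.
Check the 13 heavy atoms by environment: 1× n (aromatic, in 5-ring) → match; 4× c (aromatic, in 5-ring) → match; 2× S (acyclic) → no; 3× C (acyclic) → no; 2× O (acyclic) → no; 1× N (acyclic) → no.
Summing the matching environments: 1 + 4 = 5 matching atoms.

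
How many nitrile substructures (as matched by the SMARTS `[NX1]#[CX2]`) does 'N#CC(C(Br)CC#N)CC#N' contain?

[NX1]#[CX2] is the SMARTS for a nitrile: a nitrogen triple-bonded to a two-connected carbon.
The molecule carries 3 separate instances of a nitrile (-C#N) meeting every constraint; each maps to a distinct set of atoms, giving 3 matches.

3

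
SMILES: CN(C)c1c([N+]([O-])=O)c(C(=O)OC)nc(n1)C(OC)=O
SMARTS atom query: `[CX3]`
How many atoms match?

The query [CX3] means: C with X3: aliphatic carbon with exactly 3 total connections.
Check the 20 heavy atoms by environment: 2× n (aromatic, X2) → no; 4× c (aromatic, X3) → no; 2× C (X3) → match; 3× O (X1) → no; 2× O (X2) → no; 4× C (X4) → no; 1× N (charge +1, X3) → no; 1× O (charge -1, X1) → no; 1× N (X3) → no.
That gives 2 matching atoms.

2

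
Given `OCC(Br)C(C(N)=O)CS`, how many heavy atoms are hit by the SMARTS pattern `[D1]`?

The query [D1] means: atom with exactly one heavy-atom neighbour (degree 1).
Check the 10 heavy atoms by environment: 2× C (D2) → no; 3× C (D3) → no; 2× O (D1) → match; 1× N (D1) → match; 1× S (D1) → match; 1× Br (D1) → match.
Summing the matching environments: 2 + 1 + 1 + 1 = 5 matching atoms.

5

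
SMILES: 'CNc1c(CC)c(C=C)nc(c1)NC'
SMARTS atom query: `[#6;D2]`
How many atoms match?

3

The query [#6;D2] means: any carbon bonded to exactly two heavy atoms.
Check the 14 heavy atoms by environment: 1× n (aromatic, D2) → no; 4× c (aromatic, D3) → no; 1× c (aromatic, D2) → match; 2× N (D2) → no; 4× C (D1) → no; 2× C (D2) → match.
Summing the matching environments: 1 + 2 = 3 matching atoms.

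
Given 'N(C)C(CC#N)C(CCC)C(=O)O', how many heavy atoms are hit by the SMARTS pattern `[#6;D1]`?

The query [#6;D1] means: carbon bonded to exactly one heavy atom.
Check the 13 heavy atoms by environment: 2× C (D1) → match; 4× C (D2) → no; 3× C (D3) → no; 2× O (D1) → no; 1× N (D1) → no; 1× N (D2) → no.
That gives 2 matching atoms.

2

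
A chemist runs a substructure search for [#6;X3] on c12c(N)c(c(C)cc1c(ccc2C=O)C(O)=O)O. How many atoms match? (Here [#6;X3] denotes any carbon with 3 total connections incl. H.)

The query [#6;X3] means: any carbon (aromatic or not) with three total connections.
Check the 18 heavy atoms by environment: 10× c (aromatic, X3) → match; 1× C (X4) → no; 2× C (X3) → match; 2× O (X1) → no; 1× N (X3) → no; 2× O (X2) → no.
Summing the matching environments: 10 + 2 = 12 matching atoms.

12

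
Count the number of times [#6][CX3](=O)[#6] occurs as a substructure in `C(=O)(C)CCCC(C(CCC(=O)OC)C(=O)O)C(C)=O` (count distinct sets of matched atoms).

2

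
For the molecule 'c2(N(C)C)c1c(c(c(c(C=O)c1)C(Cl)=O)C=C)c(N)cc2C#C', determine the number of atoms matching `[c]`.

10

Check the 23 heavy atoms by environment: 10× c (aromatic) → match; 8× C → no; 2× O → no; 1× Cl → no; 2× N → no.
That gives 10 matching atoms.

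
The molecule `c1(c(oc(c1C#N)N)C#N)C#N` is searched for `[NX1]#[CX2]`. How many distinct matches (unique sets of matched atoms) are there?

3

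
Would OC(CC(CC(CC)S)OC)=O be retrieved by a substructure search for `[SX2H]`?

Yes

The pattern [SX2H] describes an aliphatic sulfur with two connections, one being H — a thiol.
The molecule carries a thiol (-SH), whose atoms satisfy every constraint of the query, so the pattern matches.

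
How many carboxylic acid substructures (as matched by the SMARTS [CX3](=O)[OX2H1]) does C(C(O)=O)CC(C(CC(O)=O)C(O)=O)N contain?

[CX3](=O)[OX2H1] is the SMARTS for a carboxylic acid: an sp2 carbon double-bonded to O and single-bonded to an -OH oxygen.
The molecule carries 3 separate instances of a carboxylic acid group (-C(=O)OH) meeting every constraint; each maps to a distinct set of atoms, giving 3 matches.

3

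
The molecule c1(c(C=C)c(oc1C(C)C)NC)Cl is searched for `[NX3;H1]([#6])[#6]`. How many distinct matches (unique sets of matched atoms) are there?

[NX3;H1]([#6])[#6] is the SMARTS for a secondary amine: a trivalent nitrogen with one H, bonded to two carbons.
Exactly one fragment in the molecule meets all constraints, giving 1 match.

1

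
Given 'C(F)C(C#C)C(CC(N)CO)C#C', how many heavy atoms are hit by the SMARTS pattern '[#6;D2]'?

5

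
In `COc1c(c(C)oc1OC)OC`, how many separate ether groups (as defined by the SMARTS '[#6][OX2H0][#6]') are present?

3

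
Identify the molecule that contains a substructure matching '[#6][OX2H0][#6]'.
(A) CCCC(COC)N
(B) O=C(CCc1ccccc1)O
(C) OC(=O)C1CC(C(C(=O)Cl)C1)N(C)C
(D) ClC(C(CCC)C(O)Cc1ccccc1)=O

A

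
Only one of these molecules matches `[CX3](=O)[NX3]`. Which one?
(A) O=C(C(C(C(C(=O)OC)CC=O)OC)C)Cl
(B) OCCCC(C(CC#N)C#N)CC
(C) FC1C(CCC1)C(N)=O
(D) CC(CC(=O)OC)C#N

[CX3](=O)[NX3] describes a carbonyl carbon bonded to a trivalent nitrogen (an amide).
(A) has a methyl-ester group (-C(=O)OCH3) but the carbonyl is bonded to O, not to an NX3 nitrogen.
(B) has a nitrile (-C#N) but the nitrile N is NX1 (triple-bonded), not NX3.
(C) contains a primary amide (-C(=O)NH2), which satisfies every atom and bond constraint.
(D) has a methyl-ester group (-C(=O)OCH3) but the carbonyl is bonded to O, not to an NX3 nitrogen.
So the answer is (C).

C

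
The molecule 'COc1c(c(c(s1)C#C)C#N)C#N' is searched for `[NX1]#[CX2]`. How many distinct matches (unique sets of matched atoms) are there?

2

[NX1]#[CX2] is the SMARTS for a nitrile: a nitrogen triple-bonded to a two-connected carbon.
The molecule carries 2 separate instances of a nitrile (-C#N) meeting every constraint; each maps to a distinct set of atoms, giving 2 matches.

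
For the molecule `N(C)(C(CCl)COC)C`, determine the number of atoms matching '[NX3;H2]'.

The query [NX3;H2] means: aliphatic N with 3 total connections, two of them H — an -NH2 nitrogen (amine or amide).
Check the 9 heavy atoms by environment: 2× C (H2, X4) → no; 1× C (H1, X4) → no; 1× N (H0, X3) → no; 3× C (H3, X4) → no; 1× Cl (H0, X1) → no; 1× O (H0, X2) → no.
No environment satisfies the query, so 0 matching atoms.

0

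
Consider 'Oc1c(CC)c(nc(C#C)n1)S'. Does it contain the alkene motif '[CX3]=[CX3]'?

The pattern [CX3]=[CX3] describes a non-aromatic C=C double bond between two sp2 carbons — an alkene.
The closest candidate here is an ethynyl group (-C#CH), but the C-C bond is a triple bond, not a double bond. No other fragment satisfies the full query, so there is no match.

No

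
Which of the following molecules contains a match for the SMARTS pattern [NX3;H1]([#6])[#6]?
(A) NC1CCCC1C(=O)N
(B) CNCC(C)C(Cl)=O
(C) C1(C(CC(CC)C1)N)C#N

B

[NX3;H1]([#6])[#6] describes a trivalent nitrogen with one H, bonded to two carbons (a secondary amine).
(A) has a primary amino group (-NH2) but the nitrogen has H2 and only one carbon neighbour.
(B) contains an N-methylamino group (-NHCH3), which satisfies every atom and bond constraint.
(C) has a primary amino group (-NH2) but the nitrogen has H2 and only one carbon neighbour.
So the answer is (B).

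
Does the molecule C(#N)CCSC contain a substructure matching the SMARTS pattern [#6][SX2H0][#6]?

Yes

The pattern [#6][SX2H0][#6] describes an aliphatic sulfur bridging two carbons with no H on the sulfur — a thioether.
The molecule carries a methylthio ether (-SCH3), whose atoms satisfy every constraint of the query, so the pattern matches.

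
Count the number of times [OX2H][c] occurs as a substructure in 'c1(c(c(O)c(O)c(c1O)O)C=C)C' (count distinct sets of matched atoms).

4

[OX2H][c] is the SMARTS for a phenol: a hydroxyl oxygen attached to an aromatic carbon.
The molecule carries 4 separate instances of a hydroxyl group (-OH) meeting every constraint; each maps to a distinct set of atoms, giving 4 matches.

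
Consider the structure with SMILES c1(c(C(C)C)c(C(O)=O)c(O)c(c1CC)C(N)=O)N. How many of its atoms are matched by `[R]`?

6

Check the 19 heavy atoms by environment: 6× c (aromatic, in 6-ring) → match; 7× C (acyclic) → no; 4× O (acyclic) → no; 2× N (acyclic) → no.
That gives 6 matching atoms.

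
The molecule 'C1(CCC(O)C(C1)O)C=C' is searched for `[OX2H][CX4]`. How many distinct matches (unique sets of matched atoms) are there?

2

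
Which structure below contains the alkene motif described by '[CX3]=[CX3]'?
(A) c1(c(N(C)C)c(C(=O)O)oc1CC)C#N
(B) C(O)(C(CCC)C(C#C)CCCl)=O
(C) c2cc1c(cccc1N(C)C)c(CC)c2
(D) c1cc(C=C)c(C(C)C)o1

D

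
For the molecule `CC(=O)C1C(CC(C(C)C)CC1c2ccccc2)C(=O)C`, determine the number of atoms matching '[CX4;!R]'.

The query [CX4;!R] means: aliphatic carbon with four total connections, not in a ring.
Check the 21 heavy atoms by environment: 6× C (X4, in 6-ring) → no; 5× C (X4, acyclic) → match; 2× C (X3, acyclic) → no; 2× O (X1, acyclic) → no; 6× c (aromatic, X3, in 6-ring) → no.
That gives 5 matching atoms.

5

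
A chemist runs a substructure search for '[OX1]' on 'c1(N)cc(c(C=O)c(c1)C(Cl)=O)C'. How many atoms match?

2

The query [OX1] means: aliphatic oxygen with one total connection — typically a carbonyl =O or an oxide.
Check the 13 heavy atoms by environment: 6× c (aromatic, X3) → no; 1× C (X4) → no; 2× C (X3) → no; 2× O (X1) → match; 1× N (X3) → no; 1× Cl (X1) → no.
That gives 2 matching atoms.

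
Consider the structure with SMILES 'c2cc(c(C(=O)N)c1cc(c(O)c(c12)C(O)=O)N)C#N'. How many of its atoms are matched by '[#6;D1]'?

The query [#6;D1] means: carbon bonded to exactly one heavy atom.
Check the 20 heavy atoms by environment: 7× c (aromatic, D3) → no; 3× c (aromatic, D2) → no; 2× C (D3) → no; 4× O (D1) → no; 3× N (D1) → no; 1× C (D2) → no.
No environment satisfies the query, so 0 matching atoms.

0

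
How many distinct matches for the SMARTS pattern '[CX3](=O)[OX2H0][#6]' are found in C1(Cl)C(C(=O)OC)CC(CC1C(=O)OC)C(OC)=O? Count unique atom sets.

3

[CX3](=O)[OX2H0][#6] is the SMARTS for an ester: a carbonyl carbon bonded to an oxygen that is itself bonded to carbon (no H on that O).
The molecule carries 3 separate instances of a methyl-ester group (-C(=O)OCH3) meeting every constraint; each maps to a distinct set of atoms, giving 3 matches.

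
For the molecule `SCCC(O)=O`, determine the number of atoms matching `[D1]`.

3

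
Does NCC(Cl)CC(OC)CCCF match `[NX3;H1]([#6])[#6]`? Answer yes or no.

No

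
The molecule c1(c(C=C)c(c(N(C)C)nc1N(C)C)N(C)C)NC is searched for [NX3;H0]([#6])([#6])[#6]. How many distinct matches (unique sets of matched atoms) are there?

[NX3;H0]([#6])([#6])[#6] is the SMARTS for a tertiary amine: a trivalent nitrogen with no H, bonded to three carbons.
The molecule carries 3 separate instances of a dimethylamino group (-N(CH3)2) meeting every constraint; each maps to a distinct set of atoms, giving 3 matches.

3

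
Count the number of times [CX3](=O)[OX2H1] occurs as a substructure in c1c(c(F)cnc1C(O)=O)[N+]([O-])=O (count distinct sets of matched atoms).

[CX3](=O)[OX2H1] is the SMARTS for a carboxylic acid: an sp2 carbon double-bonded to O and single-bonded to an -OH oxygen.
Exactly one fragment in the molecule meets all constraints, giving 1 match.

1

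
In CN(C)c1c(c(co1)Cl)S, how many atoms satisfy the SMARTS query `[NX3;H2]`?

0

Check the 10 heavy atoms by environment: 1× o (aromatic, H0, X2) → no; 3× c (aromatic, H0, X3) → no; 1× c (aromatic, H1, X3) → no; 1× Cl (H0, X1) → no; 1× S (H1, X2) → no; 1× N (H0, X3) → no; 2× C (H3, X4) → no.
No environment satisfies the query, so 0 matching atoms.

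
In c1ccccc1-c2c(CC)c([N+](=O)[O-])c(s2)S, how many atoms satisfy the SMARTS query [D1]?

4

The query [D1] means: atom with exactly one heavy-atom neighbour (degree 1).
Check the 17 heavy atoms by environment: 1× s (aromatic, D2) → no; 5× c (aromatic, D3) → no; 5× c (aromatic, D2) → no; 1× N (charge +1, D3) → no; 1× O (charge -1, D1) → match; 1× O (D1) → match; 1× S (D1) → match; 1× C (D2) → no; 1× C (D1) → match.
Summing the matching environments: 1 + 1 + 1 + 1 = 4 matching atoms.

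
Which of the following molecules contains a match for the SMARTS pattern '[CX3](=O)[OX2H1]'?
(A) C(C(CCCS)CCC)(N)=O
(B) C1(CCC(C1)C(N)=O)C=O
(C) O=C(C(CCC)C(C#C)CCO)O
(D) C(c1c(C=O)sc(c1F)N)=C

C

[CX3](=O)[OX2H1] describes an sp2 carbon double-bonded to O and single-bonded to an -OH oxygen (a carboxylic acid).
(A) has a primary amide (-C(=O)NH2) but the carbonyl is bonded to N, not to an -OH oxygen.
(B) has a primary amide (-C(=O)NH2) but the carbonyl is bonded to N, not to an -OH oxygen.
(C) contains a carboxylic acid group (-C(=O)OH), which satisfies every atom and bond constraint.
(D) has an aldehyde (-CHO) but there is no singly-bonded oxygen on the carbonyl carbon.
So the answer is (C).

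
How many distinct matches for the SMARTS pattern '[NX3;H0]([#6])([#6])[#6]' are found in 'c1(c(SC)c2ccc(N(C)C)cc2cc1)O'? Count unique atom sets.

1

[NX3;H0]([#6])([#6])[#6] is the SMARTS for a tertiary amine: a trivalent nitrogen with no H, bonded to three carbons.
Exactly one fragment in the molecule meets all constraints, giving 1 match.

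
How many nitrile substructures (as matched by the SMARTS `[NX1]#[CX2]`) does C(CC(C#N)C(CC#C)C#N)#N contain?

3

[NX1]#[CX2] is the SMARTS for a nitrile: a nitrogen triple-bonded to a two-connected carbon.
The molecule carries 3 separate instances of a nitrile (-C#N) meeting every constraint; each maps to a distinct set of atoms, giving 3 matches.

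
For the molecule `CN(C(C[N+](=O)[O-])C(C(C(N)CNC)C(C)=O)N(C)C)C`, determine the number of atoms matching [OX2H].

Check the 21 heavy atoms by environment: 2× C (H2, X4) → no; 4× C (H1, X4) → no; 2× N (H0, X3) → no; 6× C (H3, X4) → no; 1× N (charge +1, H0, X3) → no; 1× O (charge -1, H0, X1) → no; 2× O (H0, X1) → no; 1× N (H2, X3) → no; 1× N (H1, X3) → no; 1× C (H0, X3) → no.
No environment satisfies the query, so 0 matching atoms.

0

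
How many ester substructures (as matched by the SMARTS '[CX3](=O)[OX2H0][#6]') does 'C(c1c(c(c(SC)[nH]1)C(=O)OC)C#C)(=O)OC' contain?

2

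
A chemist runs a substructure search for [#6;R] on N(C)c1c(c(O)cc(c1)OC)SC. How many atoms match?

The query [#6;R] means: carbon that is part of a ring.
Check the 13 heavy atoms by environment: 6× c (aromatic, in 6-ring) → match; 2× O (acyclic) → no; 3× C (acyclic) → no; 1× N (acyclic) → no; 1× S (acyclic) → no.
That gives 6 matching atoms.

6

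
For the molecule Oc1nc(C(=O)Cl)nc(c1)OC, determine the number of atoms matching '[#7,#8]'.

5

The query [#7,#8] means: nitrogen or oxygen (comma = OR).
Check the 12 heavy atoms by environment: 2× n (aromatic) → match; 4× c (aromatic) → no; 3× O → match; 2× C → no; 1× Cl → no.
Summing the matching environments: 2 + 3 = 5 matching atoms.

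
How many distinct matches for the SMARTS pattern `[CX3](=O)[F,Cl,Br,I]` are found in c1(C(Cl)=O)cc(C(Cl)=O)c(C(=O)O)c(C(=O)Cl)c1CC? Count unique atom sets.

3

[CX3](=O)[F,Cl,Br,I] is the SMARTS for an acyl halide: a carbonyl carbon bonded to a halogen.
The molecule carries 3 separate instances of an acyl chloride (-C(=O)Cl) meeting every constraint; each maps to a distinct set of atoms, giving 3 matches.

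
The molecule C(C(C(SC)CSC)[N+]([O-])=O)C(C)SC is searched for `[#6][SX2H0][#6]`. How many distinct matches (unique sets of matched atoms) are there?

[#6][SX2H0][#6] is the SMARTS for a thioether: an aliphatic sulfur bridging two carbons with no H on the sulfur.
The molecule carries 3 separate instances of a methylthio ether (-SCH3) meeting every constraint; each maps to a distinct set of atoms, giving 3 matches.

3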